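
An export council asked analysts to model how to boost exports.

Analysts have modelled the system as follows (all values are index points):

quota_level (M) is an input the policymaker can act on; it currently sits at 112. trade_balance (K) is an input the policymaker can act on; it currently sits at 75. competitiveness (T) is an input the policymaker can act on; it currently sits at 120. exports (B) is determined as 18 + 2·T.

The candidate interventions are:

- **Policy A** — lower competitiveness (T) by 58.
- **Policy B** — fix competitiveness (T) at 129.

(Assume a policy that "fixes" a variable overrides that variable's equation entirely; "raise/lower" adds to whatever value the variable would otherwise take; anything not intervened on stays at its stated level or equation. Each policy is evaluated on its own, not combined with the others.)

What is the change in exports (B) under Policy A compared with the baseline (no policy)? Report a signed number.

Baseline:
  T = 120
  B = 18 + 2·120 = 258
Policy A (T − 58):
  T = 120 − 58 = 62
  B = 18 + 2·62 = 142
Change in B: 142 − 258 = -116

-116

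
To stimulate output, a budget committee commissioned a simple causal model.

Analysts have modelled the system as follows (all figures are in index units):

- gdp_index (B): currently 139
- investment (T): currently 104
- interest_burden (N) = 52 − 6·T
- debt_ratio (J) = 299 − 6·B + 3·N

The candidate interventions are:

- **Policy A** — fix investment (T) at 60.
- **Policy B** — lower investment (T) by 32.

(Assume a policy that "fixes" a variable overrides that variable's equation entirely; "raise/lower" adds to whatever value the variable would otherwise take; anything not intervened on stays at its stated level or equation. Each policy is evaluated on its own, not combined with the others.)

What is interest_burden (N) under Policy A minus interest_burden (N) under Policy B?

Policy A (T := 60):
  T = 60
  N = 52 − 6·60 = -308
Policy B (T − 32):
  T = 104 − 32 = 72
  N = 52 − 6·72 = -380
N: -308 − (-380) = 72

72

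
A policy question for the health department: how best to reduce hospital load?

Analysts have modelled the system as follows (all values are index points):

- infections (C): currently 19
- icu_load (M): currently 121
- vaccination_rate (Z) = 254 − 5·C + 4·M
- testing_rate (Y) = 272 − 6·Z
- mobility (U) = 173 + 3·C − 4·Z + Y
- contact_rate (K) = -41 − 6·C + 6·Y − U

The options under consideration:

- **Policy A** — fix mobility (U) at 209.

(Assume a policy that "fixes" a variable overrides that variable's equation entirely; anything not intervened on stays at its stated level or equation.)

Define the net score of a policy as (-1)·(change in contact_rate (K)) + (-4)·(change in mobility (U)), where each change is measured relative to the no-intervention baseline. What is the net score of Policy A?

Baseline:
  C = 19
  M = 121
  Z = 254 − 5·19 + 4·121 = 643
  Y = 272 − 6·643 = -3586
  U = 173 + 3·19 − 4·643 + (-3586) = -5928
  K = -41 − 6·19 + 6·(-3586) − (-5928) = -15743
Policy A (U := 209):
  C = 19
  M = 121
  Z = 254 − 5·19 + 4·121 = 643
  Y = 272 − 6·643 = -3586
  U = 209
  K = -41 − 6·19 + 6·(-3586) − 209 = -21880
ΔK = -21880 − (-15743) = -6137; ΔU = 209 − (-5928) = 6137
Score = (-1)·(-6137) + (-4)·6137 = -18411

-18411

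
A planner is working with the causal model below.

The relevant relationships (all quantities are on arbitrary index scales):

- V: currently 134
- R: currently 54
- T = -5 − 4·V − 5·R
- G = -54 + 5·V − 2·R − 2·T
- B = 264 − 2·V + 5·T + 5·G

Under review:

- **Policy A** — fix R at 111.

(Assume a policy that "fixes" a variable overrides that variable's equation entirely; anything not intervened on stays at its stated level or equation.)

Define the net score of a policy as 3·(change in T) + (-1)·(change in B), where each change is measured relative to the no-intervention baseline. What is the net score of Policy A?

Baseline:
  V = 134
  R = 54
  T = -5 − 4·134 − 5·54 = -811
  G = -54 + 5·134 − 2·54 − 2·(-811) = 2130
  B = 264 − 2·134 + 5·(-811) + 5·2130 = 6591
Policy A (R := 111):
  V = 134
  R = 111
  T = -5 − 4·134 − 5·111 = -1096
  G = -54 + 5·134 − 2·111 − 2·(-1096) = 2586
  B = 264 − 2·134 + 5·(-1096) + 5·2586 = 7446
ΔT = -1096 − (-811) = -285; ΔB = 7446 − 6591 = 855
Score = 3·(-285) + (-1)·855 = -1710

-1710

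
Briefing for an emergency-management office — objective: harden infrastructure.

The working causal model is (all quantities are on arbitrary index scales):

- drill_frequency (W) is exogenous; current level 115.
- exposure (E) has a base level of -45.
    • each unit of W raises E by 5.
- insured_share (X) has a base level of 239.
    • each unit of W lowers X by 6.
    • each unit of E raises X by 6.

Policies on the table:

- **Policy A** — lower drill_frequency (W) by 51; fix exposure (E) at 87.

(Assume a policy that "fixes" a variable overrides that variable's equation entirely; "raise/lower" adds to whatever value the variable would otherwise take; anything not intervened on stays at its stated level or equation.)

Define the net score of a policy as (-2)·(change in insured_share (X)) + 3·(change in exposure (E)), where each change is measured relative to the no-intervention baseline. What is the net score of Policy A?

3375

Baseline:
  W = 115
  E = -45 + 5·115 = 530
  X = 239 − 6·115 + 6·530 = 2729
Policy A (W − 51, E := 87):
  W = 115 − 51 = 64
  E = 87
  X = 239 − 6·64 + 6·87 = 377
ΔX = 377 − 2729 = -2352; ΔE = 87 − 530 = -443
Score = (-2)·(-2352) + 3·(-443) = 3375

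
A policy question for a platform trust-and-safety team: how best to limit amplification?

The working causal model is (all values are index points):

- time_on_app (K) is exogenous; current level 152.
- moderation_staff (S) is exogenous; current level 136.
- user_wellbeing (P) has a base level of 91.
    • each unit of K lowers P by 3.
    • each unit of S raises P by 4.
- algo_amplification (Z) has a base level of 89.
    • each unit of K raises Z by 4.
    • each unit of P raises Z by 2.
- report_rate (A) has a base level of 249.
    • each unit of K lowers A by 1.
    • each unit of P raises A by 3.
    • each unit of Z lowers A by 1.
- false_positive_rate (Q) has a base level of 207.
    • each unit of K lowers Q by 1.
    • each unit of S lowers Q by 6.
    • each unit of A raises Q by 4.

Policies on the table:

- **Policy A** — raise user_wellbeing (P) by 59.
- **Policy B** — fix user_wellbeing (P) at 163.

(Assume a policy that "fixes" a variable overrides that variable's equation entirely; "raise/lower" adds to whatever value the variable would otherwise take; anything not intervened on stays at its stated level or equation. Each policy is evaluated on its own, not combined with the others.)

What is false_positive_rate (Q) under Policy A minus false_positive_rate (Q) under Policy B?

300

Policy A (P + 59):
  K = 152
  S = 136
  P = 91 − 3·152 + 4·136 (+59 from intervention) = 238
  Z = 89 + 4·152 + 2·238 = 1173
  A = 249 − 152 + 3·238 − 1173 = -362
  Q = 207 − 152 − 6·136 + 4·(-362) = -2209
Policy B (P := 163):
  K = 152
  S = 136
  P = 163
  Z = 89 + 4·152 + 2·163 = 1023
  A = 249 − 152 + 3·163 − 1023 = -437
  Q = 207 − 152 − 6·136 + 4·(-437) = -2509
Q: -2209 − (-2509) = 300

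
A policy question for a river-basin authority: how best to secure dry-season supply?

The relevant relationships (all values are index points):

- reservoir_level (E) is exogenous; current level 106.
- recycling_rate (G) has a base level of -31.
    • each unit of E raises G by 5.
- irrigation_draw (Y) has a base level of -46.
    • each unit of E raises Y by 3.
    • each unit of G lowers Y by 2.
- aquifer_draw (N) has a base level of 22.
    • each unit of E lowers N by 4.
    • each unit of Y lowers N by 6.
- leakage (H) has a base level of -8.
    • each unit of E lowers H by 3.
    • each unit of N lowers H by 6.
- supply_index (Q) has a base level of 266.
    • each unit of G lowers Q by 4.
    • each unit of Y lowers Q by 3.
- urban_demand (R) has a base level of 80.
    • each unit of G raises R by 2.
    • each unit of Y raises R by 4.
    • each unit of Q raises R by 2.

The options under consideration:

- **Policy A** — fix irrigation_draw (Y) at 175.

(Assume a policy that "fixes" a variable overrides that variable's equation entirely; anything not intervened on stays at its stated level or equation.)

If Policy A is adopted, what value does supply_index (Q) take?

Policy A (Y := 175):
  E = 106
  G = -31 + 5·106 = 499
  Y = 175
  Q = 266 − 4·499 − 3·175 = -2255

-2255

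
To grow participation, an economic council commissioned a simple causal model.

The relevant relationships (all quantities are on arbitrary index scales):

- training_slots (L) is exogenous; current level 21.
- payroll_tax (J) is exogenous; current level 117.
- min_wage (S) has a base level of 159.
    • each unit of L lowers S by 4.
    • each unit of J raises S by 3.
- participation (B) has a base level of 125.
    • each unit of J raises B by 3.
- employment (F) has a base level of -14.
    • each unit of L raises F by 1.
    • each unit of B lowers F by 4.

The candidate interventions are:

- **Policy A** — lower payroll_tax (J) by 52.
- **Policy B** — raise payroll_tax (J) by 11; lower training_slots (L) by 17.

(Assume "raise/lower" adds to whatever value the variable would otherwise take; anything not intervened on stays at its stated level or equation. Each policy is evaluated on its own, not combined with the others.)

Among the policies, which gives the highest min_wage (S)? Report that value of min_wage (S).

527

Policy A (J − 52):
  L = 21
  J = 117 − 52 = 65
  S = 159 − 4·21 + 3·65 = 270
Policy B (J + 11, L − 17):
  L = 21 − 17 = 4
  J = 117 + 11 = 128
  S = 159 − 4·4 + 3·128 = 527
Comparing — Policy A: S=270, Policy B: S=527. Highest is 527 (Policy B).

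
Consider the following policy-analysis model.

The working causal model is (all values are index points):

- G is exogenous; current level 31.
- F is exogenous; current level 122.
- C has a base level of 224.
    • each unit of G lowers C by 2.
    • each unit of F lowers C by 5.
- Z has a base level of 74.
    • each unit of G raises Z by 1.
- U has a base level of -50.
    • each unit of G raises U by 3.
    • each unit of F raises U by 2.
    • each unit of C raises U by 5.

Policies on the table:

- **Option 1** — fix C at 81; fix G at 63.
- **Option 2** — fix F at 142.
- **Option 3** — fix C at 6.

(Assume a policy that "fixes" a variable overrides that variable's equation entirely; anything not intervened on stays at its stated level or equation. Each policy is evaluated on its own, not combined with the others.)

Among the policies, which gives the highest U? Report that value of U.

Option 1 (C := 81, G := 63):
  G = 63
  F = 122
  C = 81
  U = -50 + 3·63 + 2·122 + 5·81 = 788
Option 2 (F := 142):
  G = 31
  F = 142
  C = 224 − 2·31 − 5·142 = -548
  U = -50 + 3·31 + 2·142 + 5·(-548) = -2413
Option 3 (C := 6):
  G = 31
  F = 122
  C = 6
  U = -50 + 3·31 + 2·122 + 5·6 = 317
Comparing — Option 1: U=788, Option 2: U=-2413, Option 3: U=317. Highest is 788 (Option 1).

788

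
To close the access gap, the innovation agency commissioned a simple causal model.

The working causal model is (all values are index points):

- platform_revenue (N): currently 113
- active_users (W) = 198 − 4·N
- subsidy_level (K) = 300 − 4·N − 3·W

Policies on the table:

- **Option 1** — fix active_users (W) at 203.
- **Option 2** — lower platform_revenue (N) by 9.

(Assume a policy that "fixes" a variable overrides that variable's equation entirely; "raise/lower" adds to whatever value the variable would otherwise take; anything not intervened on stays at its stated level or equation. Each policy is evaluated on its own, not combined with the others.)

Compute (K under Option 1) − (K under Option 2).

-1299

Option 1 (W := 203):
  N = 113
  W = 203
  K = 300 − 4·113 − 3·203 = -761
Option 2 (N − 9):
  N = 113 − 9 = 104
  W = 198 − 4·104 = -218
  K = 300 − 4·104 − 3·(-218) = 538
K: -761 − 538 = -1299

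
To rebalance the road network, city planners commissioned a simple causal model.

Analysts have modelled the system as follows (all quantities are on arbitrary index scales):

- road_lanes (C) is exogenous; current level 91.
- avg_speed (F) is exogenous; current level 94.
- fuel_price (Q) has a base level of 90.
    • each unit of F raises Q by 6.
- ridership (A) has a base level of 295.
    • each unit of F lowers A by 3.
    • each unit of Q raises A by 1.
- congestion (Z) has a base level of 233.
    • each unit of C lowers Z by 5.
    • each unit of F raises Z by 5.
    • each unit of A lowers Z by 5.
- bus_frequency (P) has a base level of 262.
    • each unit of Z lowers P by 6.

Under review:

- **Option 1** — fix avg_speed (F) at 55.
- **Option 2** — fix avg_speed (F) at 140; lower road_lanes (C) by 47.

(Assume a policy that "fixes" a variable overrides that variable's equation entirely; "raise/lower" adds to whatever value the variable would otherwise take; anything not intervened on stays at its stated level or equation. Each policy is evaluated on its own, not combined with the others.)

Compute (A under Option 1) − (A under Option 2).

-255

Option 1 (F := 55):
  F = 55
  Q = 90 + 6·55 = 420
  A = 295 − 3·55 + 420 = 550
Option 2 (F := 140, C − 47):
  F = 140
  Q = 90 + 6·140 = 930
  A = 295 − 3·140 + 930 = 805
A: 550 − 805 = -255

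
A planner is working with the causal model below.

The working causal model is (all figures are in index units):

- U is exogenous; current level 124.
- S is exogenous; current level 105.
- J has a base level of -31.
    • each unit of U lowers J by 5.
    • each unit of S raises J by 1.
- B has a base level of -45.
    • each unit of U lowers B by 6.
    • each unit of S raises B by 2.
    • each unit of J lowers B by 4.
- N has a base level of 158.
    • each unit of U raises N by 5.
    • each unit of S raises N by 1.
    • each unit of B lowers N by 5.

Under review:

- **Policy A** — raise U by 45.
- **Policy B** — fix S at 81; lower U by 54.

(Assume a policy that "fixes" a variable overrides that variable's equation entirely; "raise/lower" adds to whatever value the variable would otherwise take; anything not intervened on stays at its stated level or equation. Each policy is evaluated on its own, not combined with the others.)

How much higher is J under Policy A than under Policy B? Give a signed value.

-471

Policy A (U + 45):
  U = 124 + 45 = 169
  S = 105
  J = -31 − 5·169 + 105 = -771
Policy B (S := 81, U − 54):
  U = 124 − 54 = 70
  S = 81
  J = -31 − 5·70 + 81 = -300
J: -771 − (-300) = -471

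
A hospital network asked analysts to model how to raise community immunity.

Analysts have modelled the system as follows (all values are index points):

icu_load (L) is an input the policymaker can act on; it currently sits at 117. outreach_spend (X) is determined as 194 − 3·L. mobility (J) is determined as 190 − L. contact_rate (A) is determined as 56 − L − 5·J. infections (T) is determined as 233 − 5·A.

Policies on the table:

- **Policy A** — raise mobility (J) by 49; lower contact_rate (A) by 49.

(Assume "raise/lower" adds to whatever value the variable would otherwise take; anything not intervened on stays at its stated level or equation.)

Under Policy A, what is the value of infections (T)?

Policy A (J + 49, A − 49):
  L = 117
  J = 190 − 117 (+49 from intervention) = 122
  A = 56 − 117 − 5·122 (−49 from intervention) = -720
  T = 233 − 5·(-720) = 3833

3833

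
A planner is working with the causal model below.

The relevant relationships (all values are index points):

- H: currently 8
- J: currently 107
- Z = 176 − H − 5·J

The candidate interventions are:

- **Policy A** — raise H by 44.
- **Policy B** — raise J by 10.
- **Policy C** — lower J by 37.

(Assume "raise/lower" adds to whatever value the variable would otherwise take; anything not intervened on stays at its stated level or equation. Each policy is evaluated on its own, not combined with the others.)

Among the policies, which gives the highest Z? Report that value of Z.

-182

Policy A (H + 44):
  H = 8 + 44 = 52
  J = 107
  Z = 176 − 52 − 5·107 = -411
Policy B (J + 10):
  H = 8
  J = 107 + 10 = 117
  Z = 176 − 8 − 5·117 = -417
Policy C (J − 37):
  H = 8
  J = 107 − 37 = 70
  Z = 176 − 8 − 5·70 = -182
Comparing — Policy A: Z=-411, Policy B: Z=-417, Policy C: Z=-182. Highest is -182 (Policy C).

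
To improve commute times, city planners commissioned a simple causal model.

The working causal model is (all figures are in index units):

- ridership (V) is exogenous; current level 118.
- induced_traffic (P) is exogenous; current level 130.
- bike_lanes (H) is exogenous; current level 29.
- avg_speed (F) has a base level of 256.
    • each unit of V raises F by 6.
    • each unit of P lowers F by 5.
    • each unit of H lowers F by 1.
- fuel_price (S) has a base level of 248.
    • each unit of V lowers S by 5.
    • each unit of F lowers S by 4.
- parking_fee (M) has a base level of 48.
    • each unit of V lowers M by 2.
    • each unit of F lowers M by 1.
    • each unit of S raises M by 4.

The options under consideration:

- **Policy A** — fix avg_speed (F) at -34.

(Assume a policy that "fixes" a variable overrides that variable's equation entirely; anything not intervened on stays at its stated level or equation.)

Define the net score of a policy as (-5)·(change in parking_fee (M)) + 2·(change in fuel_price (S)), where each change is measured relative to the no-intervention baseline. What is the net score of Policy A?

-24563

Baseline:
  V = 118
  P = 130
  H = 29
  F = 256 + 6·118 − 5·130 − 29 = 285
  S = 248 − 5·118 − 4·285 = -1482
  M = 48 − 2·118 − 285 + 4·(-1482) = -6401
Policy A (F := -34):
  V = 118
  P = 130
  H = 29
  F = -34
  S = 248 − 5·118 − 4·(-34) = -206
  M = 48 − 2·118 − (-34) + 4·(-206) = -978
ΔM = -978 − (-6401) = 5423; ΔS = -206 − (-1482) = 1276
Score = (-5)·5423 + 2·1276 = -24563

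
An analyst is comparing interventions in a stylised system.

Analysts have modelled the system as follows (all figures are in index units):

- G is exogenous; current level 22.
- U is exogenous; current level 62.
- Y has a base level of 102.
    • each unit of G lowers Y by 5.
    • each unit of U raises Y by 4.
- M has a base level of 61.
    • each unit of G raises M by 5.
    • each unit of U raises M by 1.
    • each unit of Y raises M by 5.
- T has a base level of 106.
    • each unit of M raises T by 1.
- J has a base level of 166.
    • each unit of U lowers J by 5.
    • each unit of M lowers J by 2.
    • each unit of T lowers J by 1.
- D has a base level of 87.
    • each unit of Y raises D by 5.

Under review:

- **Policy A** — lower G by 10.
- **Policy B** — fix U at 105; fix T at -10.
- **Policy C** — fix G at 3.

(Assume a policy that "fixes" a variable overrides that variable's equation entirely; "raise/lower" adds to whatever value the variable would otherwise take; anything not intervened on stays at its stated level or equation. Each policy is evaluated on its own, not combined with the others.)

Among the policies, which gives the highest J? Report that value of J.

Policy A (G − 10):
  G = 22 − 10 = 12
  U = 62
  Y = 102 − 5·12 + 4·62 = 290
  M = 61 + 5·12 + 62 + 5·290 = 1633
  T = 106 + 1633 = 1739
  J = 166 − 5·62 − 2·1633 − 1739 = -5149
Policy B (U := 105, T := -10):
  G = 22
  U = 105
  Y = 102 − 5·22 + 4·105 = 412
  M = 61 + 5·22 + 105 + 5·412 = 2336
  T = -10
  J = 166 − 5·105 − 2·2336 − (-10) = -5021
Policy C (G := 3):
  G = 3
  U = 62
  Y = 102 − 5·3 + 4·62 = 335
  M = 61 + 5·3 + 62 + 5·335 = 1813
  T = 106 + 1813 = 1919
  J = 166 − 5·62 − 2·1813 − 1919 = -5689
Comparing — Policy A: J=-5149, Policy B: J=-5021, Policy C: J=-5689. Highest is -5021 (Policy B).

-5021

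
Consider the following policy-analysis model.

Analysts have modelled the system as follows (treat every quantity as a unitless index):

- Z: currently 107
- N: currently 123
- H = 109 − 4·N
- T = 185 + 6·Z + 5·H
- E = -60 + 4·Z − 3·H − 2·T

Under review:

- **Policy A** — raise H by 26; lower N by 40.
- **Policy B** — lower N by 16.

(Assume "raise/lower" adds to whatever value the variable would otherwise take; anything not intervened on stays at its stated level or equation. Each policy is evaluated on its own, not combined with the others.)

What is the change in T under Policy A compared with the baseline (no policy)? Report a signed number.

930

Baseline:
  Z = 107
  N = 123
  H = 109 − 4·123 = -383
  T = 185 + 6·107 + 5·(-383) = -1088
Policy A (H + 26, N − 40):
  Z = 107
  N = 123 − 40 = 83
  H = 109 − 4·83 (+26 from intervention) = -197
  T = 185 + 6·107 + 5·(-197) = -158
Change in T: -158 − (-1088) = 930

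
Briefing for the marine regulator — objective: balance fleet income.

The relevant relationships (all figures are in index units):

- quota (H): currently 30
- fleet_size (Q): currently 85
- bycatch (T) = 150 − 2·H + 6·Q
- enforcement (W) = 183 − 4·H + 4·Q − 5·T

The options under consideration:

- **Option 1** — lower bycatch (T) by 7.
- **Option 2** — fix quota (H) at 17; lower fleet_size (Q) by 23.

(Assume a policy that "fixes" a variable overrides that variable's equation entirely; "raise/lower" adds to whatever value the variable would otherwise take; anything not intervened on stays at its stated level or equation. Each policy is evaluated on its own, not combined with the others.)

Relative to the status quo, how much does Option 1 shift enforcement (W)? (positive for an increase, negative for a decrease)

35

Baseline:
  H = 30
  Q = 85
  T = 150 − 2·30 + 6·85 = 600
  W = 183 − 4·30 + 4·85 − 5·600 = -2597
Option 1 (T − 7):
  H = 30
  Q = 85
  T = 150 − 2·30 + 6·85 (−7 from intervention) = 593
  W = 183 − 4·30 + 4·85 − 5·593 = -2562
Change in W: -2562 − (-2597) = 35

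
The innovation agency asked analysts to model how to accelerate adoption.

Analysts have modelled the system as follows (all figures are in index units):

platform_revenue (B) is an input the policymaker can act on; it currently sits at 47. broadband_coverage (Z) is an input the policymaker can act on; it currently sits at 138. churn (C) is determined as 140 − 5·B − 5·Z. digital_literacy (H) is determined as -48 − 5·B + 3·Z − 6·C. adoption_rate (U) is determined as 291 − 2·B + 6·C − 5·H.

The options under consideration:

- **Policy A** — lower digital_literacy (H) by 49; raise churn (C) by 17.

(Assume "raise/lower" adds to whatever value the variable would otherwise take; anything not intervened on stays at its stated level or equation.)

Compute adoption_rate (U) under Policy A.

-27861

Policy A (H − 49, C + 17):
  B = 47
  Z = 138
  C = 140 − 5·47 − 5·138 (+17 from intervention) = -768
  H = -48 − 5·47 + 3·138 − 6·(-768) (−49 from intervention) = 4690
  U = 291 − 2·47 + 6·(-768) − 5·4690 = -27861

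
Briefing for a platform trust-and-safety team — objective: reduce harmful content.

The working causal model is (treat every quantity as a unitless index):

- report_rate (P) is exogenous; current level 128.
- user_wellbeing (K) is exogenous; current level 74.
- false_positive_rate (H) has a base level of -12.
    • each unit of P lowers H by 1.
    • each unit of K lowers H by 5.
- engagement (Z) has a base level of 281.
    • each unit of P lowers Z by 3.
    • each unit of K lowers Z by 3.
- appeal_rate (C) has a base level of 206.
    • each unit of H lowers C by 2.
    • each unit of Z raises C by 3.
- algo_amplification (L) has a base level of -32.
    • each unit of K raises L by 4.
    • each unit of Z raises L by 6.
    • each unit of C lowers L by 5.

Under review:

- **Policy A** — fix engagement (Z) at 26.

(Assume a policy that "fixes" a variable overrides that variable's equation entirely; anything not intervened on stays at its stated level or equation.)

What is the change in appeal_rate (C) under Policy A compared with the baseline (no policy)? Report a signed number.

1053

Baseline:
  P = 128
  K = 74
  H = -12 − 128 − 5·74 = -510
  Z = 281 − 3·128 − 3·74 = -325
  C = 206 − 2·(-510) + 3·(-325) = 251
Policy A (Z := 26):
  P = 128
  K = 74
  H = -12 − 128 − 5·74 = -510
  Z = 26
  C = 206 − 2·(-510) + 3·26 = 1304
Change in C: 1304 − 251 = 1053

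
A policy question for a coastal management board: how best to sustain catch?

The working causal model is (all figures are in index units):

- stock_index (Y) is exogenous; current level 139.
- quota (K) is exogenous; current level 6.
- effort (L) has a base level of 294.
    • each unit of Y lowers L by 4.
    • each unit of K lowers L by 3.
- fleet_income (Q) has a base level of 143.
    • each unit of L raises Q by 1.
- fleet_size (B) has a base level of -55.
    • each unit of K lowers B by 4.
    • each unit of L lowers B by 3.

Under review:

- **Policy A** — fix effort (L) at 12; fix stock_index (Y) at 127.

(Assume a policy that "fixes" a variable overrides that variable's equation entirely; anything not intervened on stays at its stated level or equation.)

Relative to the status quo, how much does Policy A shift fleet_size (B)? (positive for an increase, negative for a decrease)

Baseline:
  Y = 139
  K = 6
  L = 294 − 4·139 − 3·6 = -280
  B = -55 − 4·6 − 3·(-280) = 761
Policy A (L := 12, Y := 127):
  Y = 127
  K = 6
  L = 12
  B = -55 − 4·6 − 3·12 = -115
Change in B: -115 − 761 = -876

-876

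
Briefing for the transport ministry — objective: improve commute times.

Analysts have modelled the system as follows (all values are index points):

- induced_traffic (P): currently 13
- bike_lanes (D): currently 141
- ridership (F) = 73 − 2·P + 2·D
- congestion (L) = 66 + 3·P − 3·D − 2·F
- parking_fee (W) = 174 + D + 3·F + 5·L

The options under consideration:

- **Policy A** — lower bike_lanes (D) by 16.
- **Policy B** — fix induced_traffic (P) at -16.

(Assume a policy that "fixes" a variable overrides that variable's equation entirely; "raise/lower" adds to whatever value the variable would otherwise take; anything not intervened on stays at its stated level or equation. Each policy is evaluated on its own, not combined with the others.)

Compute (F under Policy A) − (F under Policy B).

Policy A (D − 16):
  P = 13
  D = 141 − 16 = 125
  F = 73 − 2·13 + 2·125 = 297
Policy B (P := -16):
  P = -16
  D = 141
  F = 73 − 2·(-16) + 2·141 = 387
F: 297 − 387 = -90

-90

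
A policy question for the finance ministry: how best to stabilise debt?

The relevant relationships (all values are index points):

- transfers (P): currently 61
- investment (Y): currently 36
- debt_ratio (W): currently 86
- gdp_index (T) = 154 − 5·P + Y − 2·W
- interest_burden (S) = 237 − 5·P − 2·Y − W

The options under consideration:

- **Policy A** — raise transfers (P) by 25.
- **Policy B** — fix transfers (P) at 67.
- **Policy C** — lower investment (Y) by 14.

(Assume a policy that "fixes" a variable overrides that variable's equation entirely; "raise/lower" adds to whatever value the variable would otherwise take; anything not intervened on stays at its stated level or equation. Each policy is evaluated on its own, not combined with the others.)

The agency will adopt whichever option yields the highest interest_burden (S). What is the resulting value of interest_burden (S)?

-198

Policy A (P + 25):
  P = 61 + 25 = 86
  Y = 36
  W = 86
  S = 237 − 5·86 − 2·36 − 86 = -351
Policy B (P := 67):
  P = 67
  Y = 36
  W = 86
  S = 237 − 5·67 − 2·36 − 86 = -256
Policy C (Y − 14):
  P = 61
  Y = 36 − 14 = 22
  W = 86
  S = 237 − 5·61 − 2·22 − 86 = -198
Comparing — Policy A: S=-351, Policy B: S=-256, Policy C: S=-198. Highest is -198 (Policy C).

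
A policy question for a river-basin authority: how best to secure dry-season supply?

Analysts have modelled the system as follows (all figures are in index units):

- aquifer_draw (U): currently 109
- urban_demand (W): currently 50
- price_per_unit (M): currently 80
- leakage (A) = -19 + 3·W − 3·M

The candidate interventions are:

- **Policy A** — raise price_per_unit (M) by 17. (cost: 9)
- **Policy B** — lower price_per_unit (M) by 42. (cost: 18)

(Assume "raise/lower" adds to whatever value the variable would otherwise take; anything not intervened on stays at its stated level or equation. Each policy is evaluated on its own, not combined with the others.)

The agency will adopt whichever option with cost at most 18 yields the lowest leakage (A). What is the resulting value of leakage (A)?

-160

Policy A (M + 17):
  W = 50
  M = 80 + 17 = 97
  A = -19 + 3·50 − 3·97 = -160
Policy B (M − 42):
  W = 50
  M = 80 − 42 = 38
  A = -19 + 3·50 − 3·38 = 17
Comparing — Policy A: A=-160, Policy B: A=17. Lowest is -160 (Policy A).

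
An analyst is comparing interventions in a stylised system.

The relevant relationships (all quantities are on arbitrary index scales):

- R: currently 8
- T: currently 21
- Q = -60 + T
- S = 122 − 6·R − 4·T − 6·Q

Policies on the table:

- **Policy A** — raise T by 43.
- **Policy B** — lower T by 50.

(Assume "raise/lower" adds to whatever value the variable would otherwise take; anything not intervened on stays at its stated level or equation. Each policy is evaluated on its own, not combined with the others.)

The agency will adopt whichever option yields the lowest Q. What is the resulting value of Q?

-89

Policy A (T + 43):
  T = 21 + 43 = 64
  Q = -60 + 64 = 4
Policy B (T − 50):
  T = 21 − 50 = -29
  Q = -60 + (-29) = -89
Comparing — Policy A: Q=4, Policy B: Q=-89. Lowest is -89 (Policy B).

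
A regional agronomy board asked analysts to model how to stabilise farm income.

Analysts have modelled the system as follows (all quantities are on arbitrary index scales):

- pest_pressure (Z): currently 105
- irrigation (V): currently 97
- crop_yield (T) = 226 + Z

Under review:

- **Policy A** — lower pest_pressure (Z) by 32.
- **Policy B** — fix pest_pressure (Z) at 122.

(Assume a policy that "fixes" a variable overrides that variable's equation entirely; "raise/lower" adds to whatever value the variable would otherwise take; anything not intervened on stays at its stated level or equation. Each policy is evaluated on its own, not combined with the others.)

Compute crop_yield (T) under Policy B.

348

Policy B (Z := 122):
  Z = 122
  T = 226 + 122 = 348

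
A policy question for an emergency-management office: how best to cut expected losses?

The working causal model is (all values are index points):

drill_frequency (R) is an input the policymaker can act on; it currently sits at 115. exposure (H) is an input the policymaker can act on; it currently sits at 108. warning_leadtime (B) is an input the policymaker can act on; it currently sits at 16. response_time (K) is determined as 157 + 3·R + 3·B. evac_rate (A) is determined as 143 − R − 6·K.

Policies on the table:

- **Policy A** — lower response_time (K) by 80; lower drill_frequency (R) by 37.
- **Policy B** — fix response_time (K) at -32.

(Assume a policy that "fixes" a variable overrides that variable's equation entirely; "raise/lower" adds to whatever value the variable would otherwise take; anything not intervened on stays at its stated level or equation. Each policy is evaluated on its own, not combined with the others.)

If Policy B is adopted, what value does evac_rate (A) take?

220

Policy B (K := -32):
  R = 115
  B = 16
  K = -32
  A = 143 − 115 − 6·(-32) = 220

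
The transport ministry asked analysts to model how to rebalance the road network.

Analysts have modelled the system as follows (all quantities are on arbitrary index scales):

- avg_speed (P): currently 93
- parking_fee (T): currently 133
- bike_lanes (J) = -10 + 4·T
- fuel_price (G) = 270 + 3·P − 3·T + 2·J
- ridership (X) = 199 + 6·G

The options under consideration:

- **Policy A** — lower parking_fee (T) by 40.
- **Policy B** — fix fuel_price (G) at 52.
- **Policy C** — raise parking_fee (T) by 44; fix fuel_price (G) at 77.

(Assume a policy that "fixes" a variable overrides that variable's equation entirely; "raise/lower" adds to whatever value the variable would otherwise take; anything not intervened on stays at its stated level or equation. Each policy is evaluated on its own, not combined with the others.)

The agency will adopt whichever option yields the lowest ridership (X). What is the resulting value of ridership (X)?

511

Policy A (T − 40):
  P = 93
  T = 133 − 40 = 93
  J = -10 + 4·93 = 362
  G = 270 + 3·93 − 3·93 + 2·362 = 994
  X = 199 + 6·994 = 6163
Policy B (G := 52):
  P = 93
  T = 133
  J = -10 + 4·133 = 522
  G = 52
  X = 199 + 6·52 = 511
Policy C (T + 44, G := 77):
  P = 93
  T = 133 + 44 = 177
  J = -10 + 4·177 = 698
  G = 77
  X = 199 + 6·77 = 661
Comparing — Policy A: X=6163, Policy B: X=511, Policy C: X=661. Lowest is 511 (Policy B).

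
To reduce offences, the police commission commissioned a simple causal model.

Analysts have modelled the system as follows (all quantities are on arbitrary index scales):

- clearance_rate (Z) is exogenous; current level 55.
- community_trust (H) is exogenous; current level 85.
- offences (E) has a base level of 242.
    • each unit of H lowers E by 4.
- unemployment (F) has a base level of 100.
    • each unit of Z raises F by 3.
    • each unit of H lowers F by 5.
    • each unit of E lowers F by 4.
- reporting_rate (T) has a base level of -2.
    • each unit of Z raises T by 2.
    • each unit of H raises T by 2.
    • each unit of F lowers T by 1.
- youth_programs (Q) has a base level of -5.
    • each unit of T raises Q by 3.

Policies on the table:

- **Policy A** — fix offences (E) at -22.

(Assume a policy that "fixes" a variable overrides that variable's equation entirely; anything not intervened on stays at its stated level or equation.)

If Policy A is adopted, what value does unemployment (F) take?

-72

Policy A (E := -22):
  Z = 55
  H = 85
  E = -22
  F = 100 + 3·55 − 5·85 − 4·(-22) = -72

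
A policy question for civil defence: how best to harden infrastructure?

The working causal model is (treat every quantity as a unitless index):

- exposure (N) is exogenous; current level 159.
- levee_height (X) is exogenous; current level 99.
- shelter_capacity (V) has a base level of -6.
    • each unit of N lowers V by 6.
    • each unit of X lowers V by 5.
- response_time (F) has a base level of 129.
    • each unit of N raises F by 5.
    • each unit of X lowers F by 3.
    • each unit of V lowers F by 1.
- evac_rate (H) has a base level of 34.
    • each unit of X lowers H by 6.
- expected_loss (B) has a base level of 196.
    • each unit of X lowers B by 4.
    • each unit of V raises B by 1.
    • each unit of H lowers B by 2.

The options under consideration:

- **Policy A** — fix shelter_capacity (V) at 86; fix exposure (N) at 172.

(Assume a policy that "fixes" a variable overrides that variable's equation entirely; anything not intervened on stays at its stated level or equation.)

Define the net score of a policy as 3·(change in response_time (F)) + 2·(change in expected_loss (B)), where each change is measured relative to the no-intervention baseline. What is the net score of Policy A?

-1346

Baseline:
  N = 159
  X = 99
  V = -6 − 6·159 − 5·99 = -1455
  F = 129 + 5·159 − 3·99 − (-1455) = 2082
  H = 34 − 6·99 = -560
  B = 196 − 4·99 + (-1455) − 2·(-560) = -535
Policy A (V := 86, N := 172):
  N = 172
  X = 99
  V = 86
  F = 129 + 5·172 − 3·99 − 86 = 606
  H = 34 − 6·99 = -560
  B = 196 − 4·99 + 86 − 2·(-560) = 1006
ΔF = 606 − 2082 = -1476; ΔB = 1006 − (-535) = 1541
Score = 3·(-1476) + 2·1541 = -1346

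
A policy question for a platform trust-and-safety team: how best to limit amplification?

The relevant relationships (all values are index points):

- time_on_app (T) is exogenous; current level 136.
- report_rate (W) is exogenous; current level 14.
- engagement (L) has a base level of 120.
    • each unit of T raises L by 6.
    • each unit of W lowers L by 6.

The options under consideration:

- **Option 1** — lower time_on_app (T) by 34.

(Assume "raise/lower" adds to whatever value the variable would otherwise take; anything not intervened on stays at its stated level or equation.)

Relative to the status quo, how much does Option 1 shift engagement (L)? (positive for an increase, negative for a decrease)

Baseline:
  T = 136
  W = 14
  L = 120 + 6·136 − 6·14 = 852
Option 1 (T − 34):
  T = 136 − 34 = 102
  W = 14
  L = 120 + 6·102 − 6·14 = 648
Change in L: 648 − 852 = -204

-204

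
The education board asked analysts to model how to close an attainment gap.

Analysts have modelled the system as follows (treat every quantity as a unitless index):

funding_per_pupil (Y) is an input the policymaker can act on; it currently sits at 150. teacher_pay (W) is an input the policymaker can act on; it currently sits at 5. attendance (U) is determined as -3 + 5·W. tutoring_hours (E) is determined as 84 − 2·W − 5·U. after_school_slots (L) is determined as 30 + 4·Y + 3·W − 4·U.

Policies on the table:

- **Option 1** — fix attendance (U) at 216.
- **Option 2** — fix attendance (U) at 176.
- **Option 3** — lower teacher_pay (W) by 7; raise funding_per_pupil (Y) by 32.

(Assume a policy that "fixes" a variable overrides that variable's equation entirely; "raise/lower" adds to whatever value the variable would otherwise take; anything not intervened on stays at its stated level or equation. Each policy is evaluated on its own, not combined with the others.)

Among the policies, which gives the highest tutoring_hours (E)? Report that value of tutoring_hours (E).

Option 1 (U := 216):
  W = 5
  U = 216
  E = 84 − 2·5 − 5·216 = -1006
Option 2 (U := 176):
  W = 5
  U = 176
  E = 84 − 2·5 − 5·176 = -806
Option 3 (W − 7, Y + 32):
  W = 5 − 7 = -2
  U = -3 + 5·(-2) = -13
  E = 84 − 2·(-2) − 5·(-13) = 153
Comparing — Option 1: E=-1006, Option 2: E=-806, Option 3: E=153. Highest is 153 (Option 3).

153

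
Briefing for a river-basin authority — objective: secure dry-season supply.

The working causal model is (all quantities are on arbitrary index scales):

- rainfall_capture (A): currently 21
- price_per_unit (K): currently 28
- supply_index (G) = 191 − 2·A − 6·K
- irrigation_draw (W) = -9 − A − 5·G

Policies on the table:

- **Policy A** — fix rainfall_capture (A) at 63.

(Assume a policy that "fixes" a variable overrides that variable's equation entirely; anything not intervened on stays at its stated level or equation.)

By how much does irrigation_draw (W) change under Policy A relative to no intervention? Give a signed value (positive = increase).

378

Baseline:
  A = 21
  K = 28
  G = 191 − 2·21 − 6·28 = -19
  W = -9 − 21 − 5·(-19) = 65
Policy A (A := 63):
  A = 63
  K = 28
  G = 191 − 2·63 − 6·28 = -103
  W = -9 − 63 − 5·(-103) = 443
Change in W: 443 − 65 = 378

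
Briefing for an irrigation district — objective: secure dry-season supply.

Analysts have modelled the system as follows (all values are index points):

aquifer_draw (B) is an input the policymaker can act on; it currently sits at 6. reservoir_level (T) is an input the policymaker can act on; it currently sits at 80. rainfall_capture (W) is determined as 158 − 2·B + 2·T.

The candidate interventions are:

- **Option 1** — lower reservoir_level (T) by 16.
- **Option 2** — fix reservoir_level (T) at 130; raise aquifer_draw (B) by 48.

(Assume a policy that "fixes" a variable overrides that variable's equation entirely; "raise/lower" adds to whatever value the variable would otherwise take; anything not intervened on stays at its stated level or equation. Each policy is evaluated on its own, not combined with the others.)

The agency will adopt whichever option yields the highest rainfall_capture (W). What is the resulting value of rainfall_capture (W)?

Option 1 (T − 16):
  B = 6
  T = 80 − 16 = 64
  W = 158 − 2·6 + 2·64 = 274
Option 2 (T := 130, B + 48):
  B = 6 + 48 = 54
  T = 130
  W = 158 − 2·54 + 2·130 = 310
Comparing — Option 1: W=274, Option 2: W=310. Highest is 310 (Option 2).

310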